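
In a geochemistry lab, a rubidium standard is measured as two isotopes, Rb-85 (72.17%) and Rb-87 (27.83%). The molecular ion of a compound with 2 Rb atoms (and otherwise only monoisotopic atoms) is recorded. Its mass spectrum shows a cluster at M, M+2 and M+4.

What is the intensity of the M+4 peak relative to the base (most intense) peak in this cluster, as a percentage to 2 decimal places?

Binomial terms of (0.7217 + 0.2783)^2: M 0.5209, M+2 0.4017, M+4 0.0775 → M is the base peak.
P(M) = C(2,0) × 0.7217^2 × 0.2783^0 = 1 × 0.52085089 × 1.0000 = 0.520851 (base)
P(M+4) = C(2,2) × 0.7217^0 × 0.2783^2 = 1 × 1.0000 × 0.07745089 = 0.077451
Relative intensity = 0.077451 / 0.520851 × 100 = 14.87

14.87%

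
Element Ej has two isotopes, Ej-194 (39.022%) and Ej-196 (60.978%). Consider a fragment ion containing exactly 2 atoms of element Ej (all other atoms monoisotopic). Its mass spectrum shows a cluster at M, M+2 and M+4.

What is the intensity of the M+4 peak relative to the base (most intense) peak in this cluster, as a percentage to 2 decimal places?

Term probabilities: M 0.1523, M+2 0.4759, M+4 0.3718. Base peak = M+2.
P(M+2) = C(2,1) × 0.39022^1 × 0.60978^1 = 2 × 0.39022 × 0.60978 = 0.475897 (base)
P(M+4) = C(2,2) × 0.39022^0 × 0.60978^2 = 1 × 1.0000 × 0.37183165 = 0.371832
Relative intensity = 0.371832 / 0.475897 × 100 = 78.13

78.13%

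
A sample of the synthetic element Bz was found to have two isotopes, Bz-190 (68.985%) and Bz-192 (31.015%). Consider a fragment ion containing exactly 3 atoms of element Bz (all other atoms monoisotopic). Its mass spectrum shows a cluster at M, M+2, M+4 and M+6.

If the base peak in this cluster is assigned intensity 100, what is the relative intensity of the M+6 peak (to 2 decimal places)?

6.74

Term probabilities: M 0.3283, M+2 0.4428, M+4 0.1991, M+6 0.0298. Base peak = M+2.
P(M+2) = C(3,1) × 0.68985^2 × 0.31015^1 = 3 × 0.47589302 × 0.31015 = 0.442795 (base)
P(M+6) = C(3,3) × 0.68985^0 × 0.31015^3 = 1 × 1.0000 × 0.02983427 = 0.029834
Relative intensity = 0.029834 / 0.442795 × 100 = 6.74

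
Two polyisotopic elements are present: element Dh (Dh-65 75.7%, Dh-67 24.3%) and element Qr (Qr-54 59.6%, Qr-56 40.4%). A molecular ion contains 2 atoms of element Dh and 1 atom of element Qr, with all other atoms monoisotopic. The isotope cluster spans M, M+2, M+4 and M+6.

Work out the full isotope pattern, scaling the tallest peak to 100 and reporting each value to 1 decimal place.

Element Dh pattern (n=2): 0.573049 : 0.367902 : 0.059049
Element Qr pattern (n=1): 0.5960 : 0.4040
Convolve the two distributions (both contribute in 2-u steps):
  M: 0.573049×0.5960 = 0.341537
  M+2: 0.573049×0.4040 + 0.367902×0.5960 = 0.450781
  M+4: 0.367902×0.4040 + 0.059049×0.5960 = 0.183826
  M+6: 0.059049×0.4040 = 0.023856
Scale to base peak (0.450781) = 100: 75.8 : 100.0 : 40.8 : 5.3

75.8 : 100.0 : 40.8 : 5.3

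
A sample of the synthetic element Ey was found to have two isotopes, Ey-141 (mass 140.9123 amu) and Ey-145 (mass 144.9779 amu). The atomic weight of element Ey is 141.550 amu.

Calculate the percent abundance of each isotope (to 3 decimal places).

Let x be the fractional abundance of Ey-141; then Ey-145 has abundance 1 − x.
140.9123·x + 144.9779·(1 − x) = 141.550
(140.9123 − 144.9779)·x = 141.550 − 144.9779
x = -3.4279 / -4.0656 = 0.84315 → 84.315% Ey-141, 15.685% Ey-145.

Ey-141: 84.315%, Ey-145: 15.685%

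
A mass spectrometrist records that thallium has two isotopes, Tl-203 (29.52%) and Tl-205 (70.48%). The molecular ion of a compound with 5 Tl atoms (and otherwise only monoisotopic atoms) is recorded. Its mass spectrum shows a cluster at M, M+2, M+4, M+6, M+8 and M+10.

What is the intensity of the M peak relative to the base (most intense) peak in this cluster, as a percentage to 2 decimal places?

Term probabilities: M 0.0022, M+2 0.0268, M+4 0.1278, M+6 0.3051, M+8 0.3642, M+10 0.1739. Base peak = M+8.
P(M+8) = C(5,4) × 0.2952^1 × 0.7048^4 = 5 × 0.2952 × 0.24675365 = 0.364208 (base)
P(M) = C(5,0) × 0.2952^5 × 0.7048^0 = 1 × 0.00224172 × 1.0000 = 0.002242
Relative intensity = 0.002242 / 0.364208 × 100 = 0.62

0.62%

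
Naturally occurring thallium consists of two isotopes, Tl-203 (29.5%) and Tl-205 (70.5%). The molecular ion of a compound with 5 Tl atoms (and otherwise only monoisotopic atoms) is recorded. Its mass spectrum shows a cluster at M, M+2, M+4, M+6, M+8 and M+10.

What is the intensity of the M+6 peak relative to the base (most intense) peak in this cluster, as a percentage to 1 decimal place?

83.7%

Binomial terms of (0.295 + 0.705)^5: M 0.0022, M+2 0.0267, M+4 0.1276, M+6 0.3049, M+8 0.3644, M+10 0.1742 → M+8 is the base peak.
P(M+8) = C(5,4) × 0.295^1 × 0.705^4 = 5 × 0.2950 × 0.24703385 = 0.364375 (base)
P(M+6) = C(5,3) × 0.295^2 × 0.705^3 = 10 × 0.087025 × 0.35040263 = 0.304938
Relative intensity = 0.304938 / 0.364375 × 100 = 83.7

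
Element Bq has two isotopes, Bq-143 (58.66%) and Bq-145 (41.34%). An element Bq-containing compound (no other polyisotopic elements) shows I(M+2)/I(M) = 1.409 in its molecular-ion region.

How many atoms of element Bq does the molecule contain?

For n independent Bq atoms, I(M+2)/I(M) = n · (abundance Bq-145) / (abundance Bq-143) = n · 0.4134/0.5866.
n = 1.409 × 0.5866/0.4134 = 2.00 ≈ 2

2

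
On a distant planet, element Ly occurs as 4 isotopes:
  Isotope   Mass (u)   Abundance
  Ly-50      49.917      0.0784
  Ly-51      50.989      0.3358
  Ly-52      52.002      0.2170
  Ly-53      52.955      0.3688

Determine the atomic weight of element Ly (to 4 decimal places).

51.8498 u

The abundance-weighted mean is 0.0784 × 49.917 + 0.3358 × 50.989 + 0.2170 × 52.002 + 0.3688 × 52.955
= 3.91349 + 17.12211 + 11.28443 + 19.52980 = 51.84983 u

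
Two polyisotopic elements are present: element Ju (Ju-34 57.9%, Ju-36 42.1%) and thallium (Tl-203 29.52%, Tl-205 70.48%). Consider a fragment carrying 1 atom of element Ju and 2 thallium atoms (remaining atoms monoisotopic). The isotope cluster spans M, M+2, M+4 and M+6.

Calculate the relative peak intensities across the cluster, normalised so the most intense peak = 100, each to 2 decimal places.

Element Ju pattern (n=1): 0.5790 : 0.4210
Thallium pattern (n=2): 0.08714304 : 0.41611392 : 0.49674304
Convolve the two distributions (both contribute in 2-u steps):
  M: 0.5790×0.08714304 = 0.050456
  M+2: 0.5790×0.41611392 + 0.4210×0.08714304 = 0.277617
  M+4: 0.5790×0.49674304 + 0.4210×0.41611392 = 0.462798
  M+6: 0.4210×0.49674304 = 0.209129
Scale to base peak (0.462798) = 100: 10.90 : 59.99 : 100.00 : 45.19

10.90 : 59.99 : 100.00 : 45.19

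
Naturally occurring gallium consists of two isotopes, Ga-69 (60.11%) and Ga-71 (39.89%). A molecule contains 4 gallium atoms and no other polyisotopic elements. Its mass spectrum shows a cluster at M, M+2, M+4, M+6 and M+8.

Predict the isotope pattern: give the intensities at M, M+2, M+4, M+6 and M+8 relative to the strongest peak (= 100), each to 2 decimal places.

Each Ga atom is independently Ga-69 (p = 0.6011) or Ga-71 (q = 0.3989); the cluster is the binomial expansion (p + q)^4.
P(M) = 0.6011^4 = 0.130553
P(M+2) = 4 × 0.6011^3 × 0.3989^1 = 0.346549
P(M+4) = 6 × 0.6011^2 × 0.3989^2 = 0.344963
P(M+6) = 4 × 0.6011^1 × 0.3989^3 = 0.152616
P(M+8) = 0.3989^4 = 0.025320
The M+2 peak is largest (0.346549); scaling to 100 gives 37.67 : 100.00 : 99.54 : 44.04 : 7.31.

37.67 : 100.00 : 99.54 : 44.04 : 7.31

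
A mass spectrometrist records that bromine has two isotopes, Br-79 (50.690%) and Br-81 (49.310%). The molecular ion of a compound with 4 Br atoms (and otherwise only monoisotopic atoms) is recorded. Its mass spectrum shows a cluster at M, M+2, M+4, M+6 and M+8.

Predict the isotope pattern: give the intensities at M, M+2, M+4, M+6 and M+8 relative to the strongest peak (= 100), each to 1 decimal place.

The 4 Br atoms are independent, so intensities follow the terms of (0.50690 + 0.49310)^4.
P(M) = 0.50690^4 = 0.066022
P(M+2) = 4 × 0.50690^3 × 0.49310^1 = 0.256899
P(M+4) = 6 × 0.50690^2 × 0.49310^2 = 0.374857
P(M+6) = 4 × 0.50690^1 × 0.49310^3 = 0.243101
P(M+8) = 0.49310^4 = 0.059121
The M+4 peak is largest (0.374857); scaling to 100 gives 17.6 : 68.5 : 100.0 : 64.9 : 15.8.

17.6 : 68.5 : 100.0 : 64.9 : 15.8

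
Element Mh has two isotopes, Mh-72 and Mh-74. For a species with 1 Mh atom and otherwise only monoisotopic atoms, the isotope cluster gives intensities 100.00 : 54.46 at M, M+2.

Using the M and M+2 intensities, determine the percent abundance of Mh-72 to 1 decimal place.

64.7%

Let p = fractional abundance of Mh-72. I(M+2)/I(M) = [C(1,1)·p^0·(1−p)] / p^1 = 1·(1−p)/p = 54.46/100.00 = 0.5446
(1−p)/p = 0.5446/1 = 0.5446  ⇒  p = 1/(1 + 0.5446) = 0.6474
Mh-72: 64.7%, Mh-74: 35.3%.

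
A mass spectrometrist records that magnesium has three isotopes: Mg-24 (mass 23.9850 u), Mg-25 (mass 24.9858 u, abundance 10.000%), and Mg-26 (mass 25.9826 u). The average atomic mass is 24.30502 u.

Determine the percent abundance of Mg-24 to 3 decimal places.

Let x and y be the fractions of Mg-24 and Mg-26. Then x + y = 1 − 0.10000 = 0.90000 and 23.9850x + 25.9826y = 24.30502 − 0.10000×24.9858 = 21.80644.
Substituting: 23.9850x + 25.9826(0.90000 − x) = 21.80644
(23.9850 − 25.9826)x = -1.5779  ⇒  x = 0.78990, y = 0.11010
Mg-24: 78.990%, Mg-26: 11.010%.

78.990%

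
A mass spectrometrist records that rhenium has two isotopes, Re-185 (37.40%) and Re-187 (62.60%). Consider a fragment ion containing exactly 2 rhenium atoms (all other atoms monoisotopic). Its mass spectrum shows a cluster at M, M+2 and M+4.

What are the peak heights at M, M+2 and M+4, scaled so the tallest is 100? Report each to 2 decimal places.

The 2 Re atoms are independent, so intensities follow the terms of (0.3740 + 0.6260)^2.
P(M) = 0.3740^2 = 0.139876
P(M+2) = 2 × 0.3740^1 × 0.6260^1 = 0.468248
P(M+4) = 0.6260^2 = 0.391876
The M+2 peak is largest (0.468248); scaling to 100 gives 29.87 : 100.00 : 83.69.

29.87 : 100.00 : 83.69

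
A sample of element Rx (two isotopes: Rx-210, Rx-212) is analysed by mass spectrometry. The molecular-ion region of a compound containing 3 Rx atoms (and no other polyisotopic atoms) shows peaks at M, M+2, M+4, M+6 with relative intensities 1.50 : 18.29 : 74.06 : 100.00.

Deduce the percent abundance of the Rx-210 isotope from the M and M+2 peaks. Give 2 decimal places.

19.75%

If p is the fraction of Rx that is Rx-210, then I(M+2)/I(M) = [C(3,1)·p^2·(1−p)] / p^3 = 3·(1−p)/p = 18.29/1.50 = 12.1933
(1−p)/p = 12.1933/3 = 4.0644  ⇒  p = 1/(1 + 4.0644) = 0.1975
Rx-210: 19.75%, Rx-212: 80.25%.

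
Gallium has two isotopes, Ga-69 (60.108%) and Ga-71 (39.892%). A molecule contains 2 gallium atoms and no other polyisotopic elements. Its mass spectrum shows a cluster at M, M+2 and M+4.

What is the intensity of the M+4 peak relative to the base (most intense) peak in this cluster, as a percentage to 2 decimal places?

33.18%

Binomial terms of (0.60108 + 0.39892)^2: M 0.3613, M+2 0.4796, M+4 0.1591 → M+2 is the base peak.
P(M+2) = C(2,1) × 0.60108^1 × 0.39892^1 = 2 × 0.60108 × 0.39892 = 0.479566 (base)
P(M+4) = C(2,2) × 0.60108^0 × 0.39892^2 = 1 × 1.0000 × 0.15913717 = 0.159137
Relative intensity = 0.159137 / 0.479566 × 100 = 33.18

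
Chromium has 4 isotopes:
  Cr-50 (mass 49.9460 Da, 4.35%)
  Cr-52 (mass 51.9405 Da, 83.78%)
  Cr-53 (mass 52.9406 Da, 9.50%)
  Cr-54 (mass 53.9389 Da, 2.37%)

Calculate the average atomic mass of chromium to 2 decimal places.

Weight each isotope mass by its fractional abundance: 0.0435 × 49.9460 + 0.8378 × 51.9405 + 0.0950 × 52.9406 + 0.0237 × 53.9389
= 2.17265 + 43.51575 + 5.02936 + 1.27835 = 51.99611 Da

52.00 Da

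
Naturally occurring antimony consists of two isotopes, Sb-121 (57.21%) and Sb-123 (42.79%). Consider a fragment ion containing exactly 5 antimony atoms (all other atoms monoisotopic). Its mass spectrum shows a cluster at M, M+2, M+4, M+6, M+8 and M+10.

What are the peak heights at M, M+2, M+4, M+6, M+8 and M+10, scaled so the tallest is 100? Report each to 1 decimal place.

17.9 : 66.8 : 100.0 : 74.8 : 28.0 : 4.2

The 5 Sb atoms are independent, so intensities follow the terms of (0.5721 + 0.4279)^5.
P(M) = 0.5721^5 = 0.061286
P(M+2) = 5 × 0.5721^4 × 0.4279^1 = 0.229192
P(M+4) = 10 × 0.5721^3 × 0.4279^2 = 0.342847
P(M+6) = 10 × 0.5721^2 × 0.4279^3 = 0.256431
P(M+8) = 5 × 0.5721^1 × 0.4279^4 = 0.095898
P(M+10) = 0.4279^5 = 0.014345
The M+4 peak is largest (0.342847); scaling to 100 gives 17.9 : 66.8 : 100.0 : 74.8 : 28.0 : 4.2.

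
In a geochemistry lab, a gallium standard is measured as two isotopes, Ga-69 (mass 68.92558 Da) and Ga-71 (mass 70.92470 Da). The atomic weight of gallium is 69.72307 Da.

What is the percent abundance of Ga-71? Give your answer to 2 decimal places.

39.89%

Let x be the fractional abundance of Ga-69; then Ga-71 has abundance 1 − x.
68.92558·x + 70.92470·(1 − x) = 69.72307
(68.92558 − 70.92470)·x = 69.72307 − 70.92470
x = -1.20163 / -1.99912 = 0.60108 → 60.11% Ga-69, 39.89% Ga-71.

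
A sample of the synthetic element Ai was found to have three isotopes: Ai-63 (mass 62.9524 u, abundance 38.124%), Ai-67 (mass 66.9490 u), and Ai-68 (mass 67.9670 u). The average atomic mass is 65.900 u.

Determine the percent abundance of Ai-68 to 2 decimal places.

Let x and y be the fractions of Ai-67 and Ai-68. Then x + y = 1 − 0.38124 = 0.61876 and 66.9490x + 67.9670y = 65.900 − 0.38124×62.9524 = 41.900027024.
Substituting: 66.9490x + 67.9670(0.61876 − x) = 41.900027024
(66.9490 − 67.9670)x = -0.155233896  ⇒  x = 0.15249, y = 0.46627
Ai-67: 15.25%, Ai-68: 46.63%.

46.63%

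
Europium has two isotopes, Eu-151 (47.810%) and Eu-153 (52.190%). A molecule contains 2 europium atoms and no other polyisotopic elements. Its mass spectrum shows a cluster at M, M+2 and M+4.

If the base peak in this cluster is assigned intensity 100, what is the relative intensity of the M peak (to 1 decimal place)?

(0.47810 + 0.52190)^2 gives M 0.2286, M+2 0.4990, M+4 0.2724; the largest is M+2.
P(M+2) = C(2,1) × 0.47810^1 × 0.52190^1 = 2 × 0.4781 × 0.5219 = 0.499041 (base)
P(M) = C(2,0) × 0.47810^2 × 0.52190^0 = 1 × 0.22857961 × 1.0000 = 0.228580
Relative intensity = 0.228580 / 0.499041 × 100 = 45.8

45.8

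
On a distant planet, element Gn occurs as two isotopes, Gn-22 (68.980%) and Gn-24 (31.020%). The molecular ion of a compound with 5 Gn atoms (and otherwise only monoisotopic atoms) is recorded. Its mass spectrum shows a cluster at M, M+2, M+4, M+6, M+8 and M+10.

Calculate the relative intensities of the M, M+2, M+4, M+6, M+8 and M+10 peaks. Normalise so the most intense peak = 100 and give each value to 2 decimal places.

Each Gn atom is independently Gn-22 (p = 0.68980) or Gn-24 (q = 0.31020); the cluster is the binomial expansion (p + q)^5.
P(M) = 0.68980^5 = 0.156177
P(M+2) = 5 × 0.68980^4 × 0.31020^1 = 0.351160
P(M+4) = 10 × 0.68980^3 × 0.31020^2 = 0.315830
P(M+6) = 10 × 0.68980^2 × 0.31020^3 = 0.142027
P(M+8) = 5 × 0.68980^1 × 0.31020^4 = 0.031935
P(M+10) = 0.31020^5 = 0.002872
The M+2 peak is largest (0.351160); scaling to 100 gives 44.47 : 100.00 : 89.94 : 40.45 : 9.09 : 0.82.

44.47 : 100.00 : 89.94 : 40.45 : 9.09 : 0.82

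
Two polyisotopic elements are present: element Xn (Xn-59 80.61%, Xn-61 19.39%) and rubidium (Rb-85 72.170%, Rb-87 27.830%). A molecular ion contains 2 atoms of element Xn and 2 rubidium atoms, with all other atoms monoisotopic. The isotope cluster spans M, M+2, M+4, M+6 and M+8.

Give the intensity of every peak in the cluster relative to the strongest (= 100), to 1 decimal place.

79.9 : 100.0 : 46.1 : 9.3 : 0.7

Element Xn pattern (n=2): 0.64979721 : 0.31260558 : 0.03759721
Rubidium pattern (n=2): 0.52085089 : 0.40169822 : 0.07745089
Convolve the two distributions (both contribute in 2-u steps):
  M: 0.64979721×0.52085089 = 0.338447
  M+2: 0.64979721×0.40169822 + 0.31260558×0.52085089 = 0.423843
  M+4: 0.64979721×0.07745089 + 0.31260558×0.40169822 + 0.03759721×0.52085089 = 0.195483
  M+6: 0.31260558×0.07745089 + 0.03759721×0.40169822 = 0.039314
  M+8: 0.03759721×0.07745089 = 0.002912
Scale to base peak (0.423843) = 100: 79.9 : 100.0 : 46.1 : 9.3 : 0.7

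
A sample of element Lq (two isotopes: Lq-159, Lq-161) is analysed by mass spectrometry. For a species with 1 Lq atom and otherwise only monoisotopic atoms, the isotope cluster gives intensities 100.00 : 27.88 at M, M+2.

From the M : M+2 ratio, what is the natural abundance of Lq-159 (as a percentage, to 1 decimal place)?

Write p for the Lq-159 fraction. I(M+2)/I(M) = [C(1,1)·p^0·(1−p)] / p^1 = 1·(1−p)/p = 27.88/100.00 = 0.2788
(1−p)/p = 0.2788/1 = 0.2788  ⇒  p = 1/(1 + 0.2788) = 0.7820
Lq-159: 78.2%, Lq-161: 21.8%.

78.2%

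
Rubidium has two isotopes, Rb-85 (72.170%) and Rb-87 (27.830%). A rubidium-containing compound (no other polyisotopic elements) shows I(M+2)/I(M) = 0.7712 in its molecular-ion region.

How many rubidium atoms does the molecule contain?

2

For n independent Rb atoms, I(M+2)/I(M) = n · (abundance Rb-87) / (abundance Rb-85) = n · 0.27830/0.72170.
n = 0.7712 × 0.72170/0.27830 = 2.00 ≈ 2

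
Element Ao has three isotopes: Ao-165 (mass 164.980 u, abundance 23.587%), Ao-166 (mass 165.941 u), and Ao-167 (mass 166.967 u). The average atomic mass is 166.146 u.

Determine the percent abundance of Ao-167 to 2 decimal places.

42.07%

The remaining 76.413% is split between Ao-166 (fraction x) and Ao-167 (fraction 0.76413 − x).
Substituting: 165.941x + 166.967(0.76413 − x) = 127.2321674
(165.941 − 166.967)x = -0.35232631  ⇒  x = 0.34340, y = 0.42073
Ao-166: 34.34%, Ao-167: 42.07%.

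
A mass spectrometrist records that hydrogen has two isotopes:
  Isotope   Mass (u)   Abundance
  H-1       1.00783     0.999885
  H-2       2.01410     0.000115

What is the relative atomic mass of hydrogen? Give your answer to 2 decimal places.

Average mass = Σ (abundance × isotope mass) = 0.999885 × 1.00783 + 0.000115 × 2.01410
= 1.007714 + 0.000232 = 1.007946 u

1.01 u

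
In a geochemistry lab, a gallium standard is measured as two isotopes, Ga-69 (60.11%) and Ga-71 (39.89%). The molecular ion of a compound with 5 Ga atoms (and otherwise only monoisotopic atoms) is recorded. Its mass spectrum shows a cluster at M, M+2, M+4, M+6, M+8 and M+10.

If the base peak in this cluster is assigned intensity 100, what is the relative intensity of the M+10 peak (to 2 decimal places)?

2.92

Binomial terms of (0.6011 + 0.3989)^5: M 0.0785, M+2 0.2604, M+4 0.3456, M+6 0.2293, M+8 0.0761, M+10 0.0101 → M+4 is the base peak.
P(M+4) = C(5,2) × 0.6011^3 × 0.3989^2 = 10 × 0.21719018 × 0.15912121 = 0.345596 (base)
P(M+10) = C(5,5) × 0.6011^0 × 0.3989^5 = 1 × 1.0000 × 0.01009997 = 0.010100
Relative intensity = 0.010100 / 0.345596 × 100 = 2.92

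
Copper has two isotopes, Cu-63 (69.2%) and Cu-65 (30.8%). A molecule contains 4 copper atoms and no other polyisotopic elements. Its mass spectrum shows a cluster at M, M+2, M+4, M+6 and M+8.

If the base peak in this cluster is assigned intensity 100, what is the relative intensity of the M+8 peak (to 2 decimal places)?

2.20

Term probabilities: M 0.2293, M+2 0.4083, M+4 0.2726, M+6 0.0809, M+8 0.0090. Base peak = M+2.
P(M+2) = C(4,1) × 0.692^3 × 0.308^1 = 4 × 0.33137389 × 0.3080 = 0.408253 (base)
P(M+8) = C(4,4) × 0.692^0 × 0.308^4 = 1 × 1.0000 × 0.00899918 = 0.008999
Relative intensity = 0.008999 / 0.408253 × 100 = 2.20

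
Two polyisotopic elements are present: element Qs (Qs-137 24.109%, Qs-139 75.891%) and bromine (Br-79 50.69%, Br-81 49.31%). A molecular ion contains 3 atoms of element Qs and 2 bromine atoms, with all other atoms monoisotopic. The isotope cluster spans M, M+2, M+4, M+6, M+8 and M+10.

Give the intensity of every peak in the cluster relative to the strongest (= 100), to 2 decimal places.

1.02 : 11.63 : 50.07 : 100.00 : 90.66 : 30.13

Element Qs pattern (n=3): 0.01401321 : 0.13233354 : 0.4165633 : 0.43708996
Bromine pattern (n=2): 0.25694761 : 0.49990478 : 0.24314761
Convolve the two distributions (both contribute in 2-u steps):
  M: 0.01401321×0.25694761 = 0.003601
  M+2: 0.01401321×0.49990478 + 0.13233354×0.25694761 = 0.041008
  M+4: 0.01401321×0.24314761 + 0.13233354×0.49990478 + 0.4165633×0.25694761 = 0.176596
  M+6: 0.13233354×0.24314761 + 0.4165633×0.49990478 + 0.43708996×0.25694761 = 0.352728
  M+8: 0.4165633×0.24314761 + 0.43708996×0.49990478 = 0.319790
  M+10: 0.43708996×0.24314761 = 0.106277
Scale to base peak (0.352728) = 100: 1.02 : 11.63 : 50.07 : 100.00 : 90.66 : 30.13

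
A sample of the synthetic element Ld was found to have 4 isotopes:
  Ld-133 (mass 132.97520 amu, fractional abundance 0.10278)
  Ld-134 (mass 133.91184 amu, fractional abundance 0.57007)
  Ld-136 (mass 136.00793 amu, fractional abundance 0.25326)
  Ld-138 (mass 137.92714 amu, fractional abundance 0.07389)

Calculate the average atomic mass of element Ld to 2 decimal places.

The abundance-weighted mean is 0.10278 × 132.97520 + 0.57007 × 133.91184 + 0.25326 × 136.00793 + 0.07389 × 137.92714
= 13.667191 + 76.339123 + 34.445368 + 10.191436 = 134.643118 amu

134.64 amu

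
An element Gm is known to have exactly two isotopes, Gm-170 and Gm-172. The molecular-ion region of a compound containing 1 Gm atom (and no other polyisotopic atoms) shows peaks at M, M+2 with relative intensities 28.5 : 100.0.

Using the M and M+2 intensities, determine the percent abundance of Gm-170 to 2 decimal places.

22.18%

Write p for the Gm-170 fraction. I(M+2)/I(M) = [C(1,1)·p^0·(1−p)] / p^1 = 1·(1−p)/p = 100.0/28.5 = 3.5088
(1−p)/p = 3.5088/1 = 3.5088  ⇒  p = 1/(1 + 3.5088) = 0.2218
Gm-170: 22.18%, Gm-172: 77.82%.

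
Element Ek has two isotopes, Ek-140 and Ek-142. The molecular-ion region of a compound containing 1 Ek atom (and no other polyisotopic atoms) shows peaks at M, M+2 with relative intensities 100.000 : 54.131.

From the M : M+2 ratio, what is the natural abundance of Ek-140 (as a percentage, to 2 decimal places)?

64.88%

If p is the fraction of Ek that is Ek-140, then I(M+2)/I(M) = [C(1,1)·p^0·(1−p)] / p^1 = 1·(1−p)/p = 54.131/100.000 = 0.5413
(1−p)/p = 0.5413/1 = 0.5413  ⇒  p = 1/(1 + 0.5413) = 0.6488
Ek-140: 64.88%, Ek-142: 35.12%.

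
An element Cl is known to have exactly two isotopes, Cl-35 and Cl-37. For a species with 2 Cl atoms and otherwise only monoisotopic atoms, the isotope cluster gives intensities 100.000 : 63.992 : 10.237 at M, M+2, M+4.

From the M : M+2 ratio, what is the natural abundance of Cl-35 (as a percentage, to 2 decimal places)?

75.76%

If p is the fraction of Cl that is Cl-35, then I(M+2)/I(M) = [C(2,1)·p^1·(1−p)] / p^2 = 2·(1−p)/p = 63.992/100.000 = 0.6399
(1−p)/p = 0.6399/2 = 0.3200  ⇒  p = 1/(1 + 0.3200) = 0.7576
Cl-35: 75.76%, Cl-37: 24.24%.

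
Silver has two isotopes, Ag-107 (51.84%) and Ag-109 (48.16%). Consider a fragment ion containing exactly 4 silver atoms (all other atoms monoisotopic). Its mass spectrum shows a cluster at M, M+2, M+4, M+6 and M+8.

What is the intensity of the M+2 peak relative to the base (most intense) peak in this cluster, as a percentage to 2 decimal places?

71.76%

(0.5184 + 0.4816)^4 gives M 0.0722, M+2 0.2684, M+4 0.3740, M+6 0.2316, M+8 0.0538; the largest is M+4.
P(M+4) = C(4,2) × 0.5184^2 × 0.4816^2 = 6 × 0.26873856 × 0.23193856 = 0.373985 (base)
P(M+2) = C(4,1) × 0.5184^3 × 0.4816^1 = 4 × 0.13931407 × 0.4816 = 0.268375
Relative intensity = 0.268375 / 0.373985 × 100 = 71.76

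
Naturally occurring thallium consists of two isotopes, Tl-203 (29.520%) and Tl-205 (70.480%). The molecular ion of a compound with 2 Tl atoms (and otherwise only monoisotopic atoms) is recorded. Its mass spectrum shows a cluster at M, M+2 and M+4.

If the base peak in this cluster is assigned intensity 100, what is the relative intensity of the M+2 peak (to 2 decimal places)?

Term probabilities: M 0.0871, M+2 0.4161, M+4 0.4967. Base peak = M+4.
P(M+4) = C(2,2) × 0.29520^0 × 0.70480^2 = 1 × 1.0000 × 0.49674304 = 0.496743 (base)
P(M+2) = C(2,1) × 0.29520^1 × 0.70480^1 = 2 × 0.2952 × 0.7048 = 0.416114
Relative intensity = 0.416114 / 0.496743 × 100 = 83.77

83.77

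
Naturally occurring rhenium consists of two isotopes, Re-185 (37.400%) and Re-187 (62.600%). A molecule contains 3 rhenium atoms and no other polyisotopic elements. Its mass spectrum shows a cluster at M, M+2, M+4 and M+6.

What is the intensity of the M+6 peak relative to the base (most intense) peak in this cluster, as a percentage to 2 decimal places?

55.79%

Binomial terms of (0.37400 + 0.62600)^3: M 0.0523, M+2 0.2627, M+4 0.4397, M+6 0.2453 → M+4 is the base peak.
P(M+4) = C(3,2) × 0.37400^1 × 0.62600^2 = 3 × 0.3740 × 0.391876 = 0.439685 (base)
P(M+6) = C(3,3) × 0.37400^0 × 0.62600^3 = 1 × 1.0000 × 0.24531438 = 0.245314
Relative intensity = 0.245314 / 0.439685 × 100 = 55.79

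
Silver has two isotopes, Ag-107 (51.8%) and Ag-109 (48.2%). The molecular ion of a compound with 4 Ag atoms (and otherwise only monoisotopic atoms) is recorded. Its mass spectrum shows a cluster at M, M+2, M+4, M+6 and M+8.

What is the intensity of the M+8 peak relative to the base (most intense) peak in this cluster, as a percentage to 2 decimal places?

14.43%

Term probabilities: M 0.0720, M+2 0.2680, M+4 0.3740, M+6 0.2320, M+8 0.0540. Base peak = M+4.
P(M+4) = C(4,2) × 0.518^2 × 0.482^2 = 6 × 0.268324 × 0.232324 = 0.374029 (base)
P(M+8) = C(4,4) × 0.518^0 × 0.482^4 = 1 × 1.0000 × 0.05397444 = 0.053974
Relative intensity = 0.053974 / 0.374029 × 100 = 14.43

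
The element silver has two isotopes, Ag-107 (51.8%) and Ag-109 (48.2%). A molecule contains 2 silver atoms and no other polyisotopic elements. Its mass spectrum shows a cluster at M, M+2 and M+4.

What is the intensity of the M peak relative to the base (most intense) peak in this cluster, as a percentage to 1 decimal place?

53.7%

Binomial terms of (0.518 + 0.482)^2: M 0.2683, M+2 0.4994, M+4 0.2323 → M+2 is the base peak.
P(M+2) = C(2,1) × 0.518^1 × 0.482^1 = 2 × 0.5180 × 0.4820 = 0.499352 (base)
P(M) = C(2,0) × 0.518^2 × 0.482^0 = 1 × 0.268324 × 1.0000 = 0.268324
Relative intensity = 0.268324 / 0.499352 × 100 = 53.7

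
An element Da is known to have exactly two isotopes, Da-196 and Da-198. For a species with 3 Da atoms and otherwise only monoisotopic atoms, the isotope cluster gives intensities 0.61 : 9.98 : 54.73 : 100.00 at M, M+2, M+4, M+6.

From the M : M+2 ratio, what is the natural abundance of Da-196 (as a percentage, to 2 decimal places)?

15.50%

Write p for the Da-196 fraction. I(M+2)/I(M) = [C(3,1)·p^2·(1−p)] / p^3 = 3·(1−p)/p = 9.98/0.61 = 16.3607
(1−p)/p = 16.3607/3 = 5.4536  ⇒  p = 1/(1 + 5.4536) = 0.1550
Da-196: 15.50%, Da-198: 84.50%.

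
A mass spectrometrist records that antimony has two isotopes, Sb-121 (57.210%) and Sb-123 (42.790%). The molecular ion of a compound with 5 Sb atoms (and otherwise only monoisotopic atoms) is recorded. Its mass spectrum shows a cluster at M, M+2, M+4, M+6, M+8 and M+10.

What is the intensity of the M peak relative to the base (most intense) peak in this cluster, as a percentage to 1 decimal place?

17.9%

Binomial terms of (0.57210 + 0.42790)^5: M 0.0613, M+2 0.2292, M+4 0.3428, M+6 0.2564, M+8 0.0959, M+10 0.0143 → M+4 is the base peak.
P(M+4) = C(5,2) × 0.57210^3 × 0.42790^2 = 10 × 0.18724742 × 0.18309841 = 0.342847 (base)
P(M) = C(5,0) × 0.57210^5 × 0.42790^0 = 1 × 0.06128578 × 1.0000 = 0.061286
Relative intensity = 0.061286 / 0.342847 × 100 = 17.9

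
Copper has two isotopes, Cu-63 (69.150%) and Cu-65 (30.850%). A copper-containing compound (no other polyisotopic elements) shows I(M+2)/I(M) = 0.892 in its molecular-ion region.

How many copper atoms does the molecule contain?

The M+2/M ratio from n Cu atoms is n · q/p = n · 0.30850/0.69150.
n = 0.892 × 0.69150/0.30850 = 2.00 ≈ 2

2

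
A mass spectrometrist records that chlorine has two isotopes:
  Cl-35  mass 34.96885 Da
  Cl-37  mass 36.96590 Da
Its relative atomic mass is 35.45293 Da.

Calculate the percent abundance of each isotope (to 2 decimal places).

Cl-35: 75.76%, Cl-37: 24.24%

Writing the weighted mean with unknown fraction x of Cl-35:
34.96885·x + 36.96590·(1 − x) = 35.45293
(34.96885 − 36.96590)·x = 35.45293 − 36.96590
x = -1.51297 / -1.99705 = 0.75760 → 75.76% Cl-35, 24.24% Cl-37.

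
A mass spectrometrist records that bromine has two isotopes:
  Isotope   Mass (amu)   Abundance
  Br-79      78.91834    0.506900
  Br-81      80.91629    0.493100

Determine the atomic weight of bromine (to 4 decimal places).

79.9035 amu

Ar = Σ fᵢ·mᵢ = 0.506900 × 78.91834 + 0.493100 × 80.91629
= 40.003707 + 39.899823 = 79.903530 amu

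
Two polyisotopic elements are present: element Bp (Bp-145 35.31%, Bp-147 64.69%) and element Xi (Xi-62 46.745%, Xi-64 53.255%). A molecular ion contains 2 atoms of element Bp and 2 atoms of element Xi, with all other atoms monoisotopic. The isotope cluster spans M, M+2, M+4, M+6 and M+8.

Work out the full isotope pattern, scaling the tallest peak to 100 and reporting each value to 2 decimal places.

Element Bp pattern (n=2): 0.12467961 : 0.45684078 : 0.41847961
Element Xi pattern (n=2): 0.2185095 : 0.497881 : 0.2836095
Convolve the two distributions (both contribute in 2-u steps):
  M: 0.12467961×0.2185095 = 0.027244
  M+2: 0.12467961×0.497881 + 0.45684078×0.2185095 = 0.161900
  M+4: 0.12467961×0.2836095 + 0.45684078×0.497881 + 0.41847961×0.2185095 = 0.354254
  M+6: 0.45684078×0.2836095 + 0.41847961×0.497881 = 0.337917
  M+8: 0.41847961×0.2836095 = 0.118685
Scale to base peak (0.354254) = 100: 7.69 : 45.70 : 100.00 : 95.39 : 33.50

7.69 : 45.70 : 100.00 : 95.39 : 33.50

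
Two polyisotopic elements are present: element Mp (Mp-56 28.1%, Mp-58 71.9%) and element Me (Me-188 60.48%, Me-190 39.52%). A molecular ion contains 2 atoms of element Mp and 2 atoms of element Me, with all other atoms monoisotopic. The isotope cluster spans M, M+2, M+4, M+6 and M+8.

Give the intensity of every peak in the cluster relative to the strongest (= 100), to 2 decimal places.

7.32 : 47.02 : 100.00 : 78.62 : 20.46

Element Mp pattern (n=2): 0.078961 : 0.404078 : 0.516961
Element Me pattern (n=2): 0.36578304 : 0.47803392 : 0.15618304
Convolve the two distributions (both contribute in 2-u steps):
  M: 0.078961×0.36578304 = 0.028883
  M+2: 0.078961×0.47803392 + 0.404078×0.36578304 = 0.185551
  M+4: 0.078961×0.15618304 + 0.404078×0.47803392 + 0.516961×0.36578304 = 0.394591
  M+6: 0.404078×0.15618304 + 0.516961×0.47803392 = 0.310235
  M+8: 0.516961×0.15618304 = 0.080741
Scale to base peak (0.394591) = 100: 7.32 : 47.02 : 100.00 : 78.62 : 20.46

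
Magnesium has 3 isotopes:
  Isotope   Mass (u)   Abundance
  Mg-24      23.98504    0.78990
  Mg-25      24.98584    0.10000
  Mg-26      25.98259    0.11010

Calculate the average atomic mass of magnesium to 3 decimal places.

The abundance-weighted mean is 0.78990 × 23.98504 + 0.10000 × 24.98584 + 0.11010 × 25.98259
= 18.945783 + 2.498584 + 2.860683 = 24.305050 u

24.305 u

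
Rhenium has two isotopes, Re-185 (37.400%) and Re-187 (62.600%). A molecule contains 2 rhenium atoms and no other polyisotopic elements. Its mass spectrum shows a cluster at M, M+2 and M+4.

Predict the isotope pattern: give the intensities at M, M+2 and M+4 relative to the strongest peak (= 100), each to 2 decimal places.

Expanding (0.37400 + 0.62600)^2:
P(M) = 0.37400^2 = 0.139876
P(M+2) = 2 × 0.37400^1 × 0.62600^1 = 0.468248
P(M+4) = 0.62600^2 = 0.391876
The M+2 peak is largest (0.468248); scaling to 100 gives 29.87 : 100.00 : 83.69.

29.87 : 100.00 : 83.69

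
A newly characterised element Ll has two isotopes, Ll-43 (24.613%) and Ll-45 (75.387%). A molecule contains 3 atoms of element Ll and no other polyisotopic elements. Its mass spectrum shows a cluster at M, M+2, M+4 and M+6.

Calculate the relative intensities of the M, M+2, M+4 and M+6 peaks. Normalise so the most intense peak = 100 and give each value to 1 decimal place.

Each Ll atom is independently Ll-43 (p = 0.24613) or Ll-45 (q = 0.75387); the cluster is the binomial expansion (p + q)^3.
P(M) = 0.24613^3 = 0.014911
P(M+2) = 3 × 0.24613^2 × 0.75387^1 = 0.137008
P(M+4) = 3 × 0.24613^1 × 0.75387^2 = 0.419642
P(M+6) = 0.75387^3 = 0.428439
The M+6 peak is largest (0.428439); scaling to 100 gives 3.5 : 32.0 : 97.9 : 100.0.

3.5 : 32.0 : 97.9 : 100.0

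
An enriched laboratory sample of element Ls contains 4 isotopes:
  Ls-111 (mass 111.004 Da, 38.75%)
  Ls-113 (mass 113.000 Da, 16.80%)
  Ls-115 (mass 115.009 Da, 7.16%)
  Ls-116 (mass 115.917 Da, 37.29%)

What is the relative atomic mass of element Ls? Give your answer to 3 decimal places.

113.458 Da

The abundance-weighted mean is 0.3875 × 111.004 + 0.1680 × 113.000 + 0.0716 × 115.009 + 0.3729 × 115.917
= 43.0141 + 18.9840 + 8.2346 + 43.2254 = 113.4581 Da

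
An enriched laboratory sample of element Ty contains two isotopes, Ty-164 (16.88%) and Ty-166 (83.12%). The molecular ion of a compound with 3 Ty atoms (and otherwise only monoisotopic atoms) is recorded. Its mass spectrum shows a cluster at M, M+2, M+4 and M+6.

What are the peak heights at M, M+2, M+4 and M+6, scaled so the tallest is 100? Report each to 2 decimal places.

The 3 Ty atoms are independent, so intensities follow the terms of (0.1688 + 0.8312)^3.
P(M) = 0.1688^3 = 0.004810
P(M+2) = 3 × 0.1688^2 × 0.8312^1 = 0.071051
P(M+4) = 3 × 0.1688^1 × 0.8312^2 = 0.349868
P(M+6) = 0.8312^3 = 0.574271
The M+6 peak is largest (0.574271); scaling to 100 gives 0.84 : 12.37 : 60.92 : 100.00.

0.84 : 12.37 : 60.92 : 100.00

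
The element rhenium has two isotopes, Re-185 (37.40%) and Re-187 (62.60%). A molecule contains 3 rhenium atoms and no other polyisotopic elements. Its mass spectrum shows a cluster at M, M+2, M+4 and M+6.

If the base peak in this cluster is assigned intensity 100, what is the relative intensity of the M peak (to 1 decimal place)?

11.9

Binomial terms of (0.3740 + 0.6260)^3: M 0.0523, M+2 0.2627, M+4 0.4397, M+6 0.2453 → M+4 is the base peak.
P(M+4) = C(3,2) × 0.3740^1 × 0.6260^2 = 3 × 0.3740 × 0.391876 = 0.439685 (base)
P(M) = C(3,0) × 0.3740^3 × 0.6260^0 = 1 × 0.05231362 × 1.0000 = 0.052314
Relative intensity = 0.052314 / 0.439685 × 100 = 11.9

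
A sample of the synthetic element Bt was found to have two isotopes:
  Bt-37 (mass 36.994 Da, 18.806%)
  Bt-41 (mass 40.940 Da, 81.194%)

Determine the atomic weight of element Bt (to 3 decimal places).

40.198 Da

Weight each isotope mass by its fractional abundance: 0.18806 × 36.994 + 0.81194 × 40.940
= 6.9571 + 33.2408 = 40.1979 Da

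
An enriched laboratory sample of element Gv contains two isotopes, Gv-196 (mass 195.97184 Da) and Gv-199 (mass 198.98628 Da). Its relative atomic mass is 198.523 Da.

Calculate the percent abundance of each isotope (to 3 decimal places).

Let x be the fractional abundance of Gv-196; then Gv-199 has abundance 1 − x.
195.97184·x + 198.98628·(1 − x) = 198.523
(195.97184 − 198.98628)·x = 198.523 − 198.98628
x = -0.46328 / -3.01444 = 0.15369 → 15.369% Gv-196, 84.631% Gv-199.

Gv-196: 15.369%, Gv-199: 84.631%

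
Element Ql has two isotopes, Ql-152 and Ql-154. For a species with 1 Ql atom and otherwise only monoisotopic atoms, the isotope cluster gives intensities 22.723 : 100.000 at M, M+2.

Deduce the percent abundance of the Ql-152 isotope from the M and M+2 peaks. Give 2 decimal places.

18.52%

Write p for the Ql-152 fraction. I(M+2)/I(M) = [C(1,1)·p^0·(1−p)] / p^1 = 1·(1−p)/p = 100.000/22.723 = 4.4008
(1−p)/p = 4.4008/1 = 4.4008  ⇒  p = 1/(1 + 4.4008) = 0.1852
Ql-152: 18.52%, Ql-154: 81.48%.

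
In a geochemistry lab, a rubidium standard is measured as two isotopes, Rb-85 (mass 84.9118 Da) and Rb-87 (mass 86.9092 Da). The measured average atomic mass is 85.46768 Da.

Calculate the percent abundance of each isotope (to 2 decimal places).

With x = fraction of Rb-85 (so Rb-87 is 1 − x):
84.9118·x + 86.9092·(1 − x) = 85.46768
(84.9118 − 86.9092)·x = 85.46768 − 86.9092
x = -1.44152 / -1.9974 = 0.72170 → 72.17% Rb-85, 27.83% Rb-87.

Rb-85: 72.17%, Rb-87: 27.83%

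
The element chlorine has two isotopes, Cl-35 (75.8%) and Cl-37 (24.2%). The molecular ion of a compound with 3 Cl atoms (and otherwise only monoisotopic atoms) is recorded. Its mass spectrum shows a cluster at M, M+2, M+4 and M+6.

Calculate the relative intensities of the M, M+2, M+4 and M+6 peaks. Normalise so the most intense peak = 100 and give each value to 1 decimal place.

100.0 : 95.8 : 30.6 : 3.3

Each Cl atom is independently Cl-35 (p = 0.758) or Cl-37 (q = 0.242); the cluster is the binomial expansion (p + q)^3.
P(M) = 0.758^3 = 0.435520
P(M+2) = 3 × 0.758^2 × 0.242^1 = 0.417133
P(M+4) = 3 × 0.758^1 × 0.242^2 = 0.133175
P(M+6) = 0.242^3 = 0.014172
The M peak is largest (0.435520); scaling to 100 gives 100.0 : 95.8 : 30.6 : 3.3.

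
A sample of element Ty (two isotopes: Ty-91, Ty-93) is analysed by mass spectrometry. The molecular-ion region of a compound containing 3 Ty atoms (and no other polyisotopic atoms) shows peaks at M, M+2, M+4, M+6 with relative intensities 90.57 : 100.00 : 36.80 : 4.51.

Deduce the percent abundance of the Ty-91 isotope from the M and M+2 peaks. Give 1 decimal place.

If p is the fraction of Ty that is Ty-91, then I(M+2)/I(M) = [C(3,1)·p^2·(1−p)] / p^3 = 3·(1−p)/p = 100.00/90.57 = 1.1041
(1−p)/p = 1.1041/3 = 0.3680  ⇒  p = 1/(1 + 0.3680) = 0.7310
Ty-91: 73.1%, Ty-93: 26.9%.

73.1%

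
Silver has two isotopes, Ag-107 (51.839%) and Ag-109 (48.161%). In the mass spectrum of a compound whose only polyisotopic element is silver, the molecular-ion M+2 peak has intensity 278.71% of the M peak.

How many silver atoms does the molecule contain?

For n independent Ag atoms, I(M+2)/I(M) = n · (abundance Ag-109) / (abundance Ag-107) = n · 0.48161/0.51839.
n = 2.7871 × 0.51839/0.48161 = 3.00 ≈ 3

3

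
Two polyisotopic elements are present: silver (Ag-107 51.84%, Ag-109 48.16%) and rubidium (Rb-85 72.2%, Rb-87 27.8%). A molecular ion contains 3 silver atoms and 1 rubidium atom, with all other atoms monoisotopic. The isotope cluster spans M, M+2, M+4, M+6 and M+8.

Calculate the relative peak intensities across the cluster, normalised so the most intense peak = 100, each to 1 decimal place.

Silver pattern (n=3): 0.13931407 : 0.38827347 : 0.36071085 : 0.11170161
Rubidium pattern (n=1): 0.7220 : 0.2780
Convolve the two distributions (both contribute in 2-u steps):
  M: 0.13931407×0.7220 = 0.100585
  M+2: 0.13931407×0.2780 + 0.38827347×0.7220 = 0.319063
  M+4: 0.38827347×0.2780 + 0.36071085×0.7220 = 0.368373
  M+6: 0.36071085×0.2780 + 0.11170161×0.7220 = 0.180926
  M+8: 0.11170161×0.2780 = 0.031053
Scale to base peak (0.368373) = 100: 27.3 : 86.6 : 100.0 : 49.1 : 8.4

27.3 : 86.6 : 100.0 : 49.1 : 8.4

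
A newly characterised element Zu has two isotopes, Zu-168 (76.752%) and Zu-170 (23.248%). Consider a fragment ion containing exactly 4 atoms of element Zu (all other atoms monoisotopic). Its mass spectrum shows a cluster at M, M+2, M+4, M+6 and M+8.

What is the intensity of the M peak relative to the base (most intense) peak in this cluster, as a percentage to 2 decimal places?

Term probabilities: M 0.3470, M+2 0.4205, M+4 0.1910, M+6 0.0386, M+8 0.0029. Base peak = M+2.
P(M+2) = C(4,1) × 0.76752^3 × 0.23248^1 = 4 × 0.45213602 × 0.23248 = 0.420450 (base)
P(M) = C(4,0) × 0.76752^4 × 0.23248^0 = 1 × 0.34702344 × 1.0000 = 0.347023
Relative intensity = 0.347023 / 0.420450 × 100 = 82.54

82.54%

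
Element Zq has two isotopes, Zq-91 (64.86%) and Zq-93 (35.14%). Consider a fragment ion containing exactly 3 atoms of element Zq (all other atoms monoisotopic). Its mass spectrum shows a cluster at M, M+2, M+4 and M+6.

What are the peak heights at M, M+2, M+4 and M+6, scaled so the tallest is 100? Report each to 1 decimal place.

61.5 : 100.0 : 54.2 : 9.8

Expanding (0.6486 + 0.3514)^3:
P(M) = 0.6486^3 = 0.272854
P(M+2) = 3 × 0.6486^2 × 0.3514^1 = 0.443483
P(M+4) = 3 × 0.6486^1 × 0.3514^2 = 0.240271
P(M+6) = 0.3514^3 = 0.043392
The M+2 peak is largest (0.443483); scaling to 100 gives 61.5 : 100.0 : 54.2 : 9.8.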